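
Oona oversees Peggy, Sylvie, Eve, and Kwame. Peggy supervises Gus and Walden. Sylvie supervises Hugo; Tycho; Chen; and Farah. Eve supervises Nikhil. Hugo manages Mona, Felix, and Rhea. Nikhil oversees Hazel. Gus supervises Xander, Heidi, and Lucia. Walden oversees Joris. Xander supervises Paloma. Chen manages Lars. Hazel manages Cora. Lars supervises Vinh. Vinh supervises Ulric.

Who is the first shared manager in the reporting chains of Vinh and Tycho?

Vinh's chain of managers is Lars, Chen, Sylvie, Oona. Tycho's chain of managers is Sylvie, Oona. The first manager that appears in both chains is Sylvie.

Sylvie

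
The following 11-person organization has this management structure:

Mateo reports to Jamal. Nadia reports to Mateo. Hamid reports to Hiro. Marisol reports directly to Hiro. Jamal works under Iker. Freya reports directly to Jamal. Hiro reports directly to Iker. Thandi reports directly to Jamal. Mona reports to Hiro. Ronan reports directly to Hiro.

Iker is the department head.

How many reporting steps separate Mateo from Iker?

Chain from Mateo up to Iker: Mateo → Jamal → Iker. That is 2 steps up, so Mateo is 2 levels below Iker.

2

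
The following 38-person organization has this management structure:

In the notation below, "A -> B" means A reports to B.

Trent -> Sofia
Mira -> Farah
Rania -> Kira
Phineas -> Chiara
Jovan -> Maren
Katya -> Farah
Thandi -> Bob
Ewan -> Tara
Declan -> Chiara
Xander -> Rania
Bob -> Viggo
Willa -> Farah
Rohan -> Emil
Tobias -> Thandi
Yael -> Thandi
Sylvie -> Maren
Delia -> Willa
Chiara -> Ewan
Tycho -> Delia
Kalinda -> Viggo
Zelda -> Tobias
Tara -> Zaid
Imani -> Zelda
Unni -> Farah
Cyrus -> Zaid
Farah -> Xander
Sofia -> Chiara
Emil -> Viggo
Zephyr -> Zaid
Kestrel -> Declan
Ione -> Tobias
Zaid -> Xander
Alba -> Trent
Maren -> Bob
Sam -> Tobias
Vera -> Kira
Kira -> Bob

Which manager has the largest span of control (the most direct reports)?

Farah

Direct-report counts: Viggo has 3; Emil has 1; Bob has 3; Maren has 2; Thandi has 2; Tobias has 3; Zelda has 1; Kira has 2; Rania has 1; Xander has 2; Zaid has 3; Tara has 1; Ewan has 1; Chiara has 3; Sofia has 1; Trent has 1; Declan has 1; Farah has 4; Willa has 1; Delia has 1. The largest is 4, held by Farah.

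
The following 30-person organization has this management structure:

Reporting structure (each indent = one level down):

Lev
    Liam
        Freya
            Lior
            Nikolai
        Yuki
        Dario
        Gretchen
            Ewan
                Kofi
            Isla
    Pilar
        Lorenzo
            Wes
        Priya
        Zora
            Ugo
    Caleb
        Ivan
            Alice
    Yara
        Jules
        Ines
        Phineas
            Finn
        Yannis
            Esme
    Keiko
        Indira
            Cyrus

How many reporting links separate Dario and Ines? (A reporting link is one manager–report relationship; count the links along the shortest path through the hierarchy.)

4

Dario is 2 levels below Lev, and Ines is 2 levels below Lev (their lowest common manager). The shortest path runs up from Dario to Lev and back down to Ines: 2 + 2 = 4 links.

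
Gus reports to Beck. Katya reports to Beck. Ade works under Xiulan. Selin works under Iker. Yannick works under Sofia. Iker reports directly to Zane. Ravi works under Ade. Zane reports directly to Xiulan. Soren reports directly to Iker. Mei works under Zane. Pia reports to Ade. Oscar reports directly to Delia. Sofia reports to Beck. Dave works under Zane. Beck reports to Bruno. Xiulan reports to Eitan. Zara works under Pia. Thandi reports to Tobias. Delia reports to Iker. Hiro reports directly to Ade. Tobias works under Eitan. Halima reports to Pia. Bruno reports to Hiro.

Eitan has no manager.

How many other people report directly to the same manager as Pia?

2

Pia reports to Ade. Ade's other direct reports are Hiro, Ravi — 2 peers.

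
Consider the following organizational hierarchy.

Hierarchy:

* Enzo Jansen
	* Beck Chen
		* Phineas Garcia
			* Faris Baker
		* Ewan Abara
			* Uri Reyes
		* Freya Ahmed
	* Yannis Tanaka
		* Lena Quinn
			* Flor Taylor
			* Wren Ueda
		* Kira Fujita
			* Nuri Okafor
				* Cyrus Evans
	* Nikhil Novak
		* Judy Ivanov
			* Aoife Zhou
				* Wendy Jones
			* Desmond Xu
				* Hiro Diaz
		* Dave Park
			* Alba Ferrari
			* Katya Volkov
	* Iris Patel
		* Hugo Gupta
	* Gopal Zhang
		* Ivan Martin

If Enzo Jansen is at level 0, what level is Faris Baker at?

3

Chain from Faris Baker up to Enzo Jansen: Faris Baker → Phineas Garcia → Beck Chen → Enzo Jansen. That is 3 steps up, so Faris Baker is 3 levels below Enzo Jansen.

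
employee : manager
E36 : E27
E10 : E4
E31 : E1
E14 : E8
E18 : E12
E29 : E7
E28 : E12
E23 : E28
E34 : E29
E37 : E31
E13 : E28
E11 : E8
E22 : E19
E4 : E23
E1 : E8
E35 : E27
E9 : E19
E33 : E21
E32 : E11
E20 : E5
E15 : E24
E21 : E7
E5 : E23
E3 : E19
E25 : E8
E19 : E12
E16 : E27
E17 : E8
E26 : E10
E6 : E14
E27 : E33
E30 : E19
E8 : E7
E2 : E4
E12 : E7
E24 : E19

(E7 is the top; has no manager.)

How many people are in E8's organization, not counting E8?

9

E8 directly manages E25, E11, E1, E14, E17. E25 has no reports. Under E11: E32 (1). Under E1: E31, E37 (2). Under E14: E6 (1). E17 has no reports. So E8's organization is 5 direct reports plus everyone under them: 1 + 2 + 3 + 2 + 1 = 9.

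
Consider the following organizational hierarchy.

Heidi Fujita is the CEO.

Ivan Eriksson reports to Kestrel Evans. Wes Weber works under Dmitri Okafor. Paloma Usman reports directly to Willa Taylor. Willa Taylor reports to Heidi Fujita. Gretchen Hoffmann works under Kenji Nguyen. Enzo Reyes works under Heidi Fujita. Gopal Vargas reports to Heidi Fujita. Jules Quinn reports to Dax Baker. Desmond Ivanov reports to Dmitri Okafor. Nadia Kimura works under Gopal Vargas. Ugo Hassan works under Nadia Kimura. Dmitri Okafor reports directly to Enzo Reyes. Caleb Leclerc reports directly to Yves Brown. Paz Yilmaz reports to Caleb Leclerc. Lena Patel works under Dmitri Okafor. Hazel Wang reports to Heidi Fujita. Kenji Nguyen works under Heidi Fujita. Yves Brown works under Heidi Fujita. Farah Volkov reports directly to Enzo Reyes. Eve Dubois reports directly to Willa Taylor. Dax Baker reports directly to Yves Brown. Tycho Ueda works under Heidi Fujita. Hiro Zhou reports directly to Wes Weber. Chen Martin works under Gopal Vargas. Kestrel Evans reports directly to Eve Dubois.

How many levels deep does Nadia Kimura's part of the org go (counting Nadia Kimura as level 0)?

1

The longest chain under Nadia Kimura runs Nadia Kimura → Ugo Hassan, which is 1 level below Nadia Kimura.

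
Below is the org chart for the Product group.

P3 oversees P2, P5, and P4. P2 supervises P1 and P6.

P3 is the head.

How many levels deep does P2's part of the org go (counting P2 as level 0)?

The longest chain under P2 runs P2 → P6, which is 1 level below P2.

1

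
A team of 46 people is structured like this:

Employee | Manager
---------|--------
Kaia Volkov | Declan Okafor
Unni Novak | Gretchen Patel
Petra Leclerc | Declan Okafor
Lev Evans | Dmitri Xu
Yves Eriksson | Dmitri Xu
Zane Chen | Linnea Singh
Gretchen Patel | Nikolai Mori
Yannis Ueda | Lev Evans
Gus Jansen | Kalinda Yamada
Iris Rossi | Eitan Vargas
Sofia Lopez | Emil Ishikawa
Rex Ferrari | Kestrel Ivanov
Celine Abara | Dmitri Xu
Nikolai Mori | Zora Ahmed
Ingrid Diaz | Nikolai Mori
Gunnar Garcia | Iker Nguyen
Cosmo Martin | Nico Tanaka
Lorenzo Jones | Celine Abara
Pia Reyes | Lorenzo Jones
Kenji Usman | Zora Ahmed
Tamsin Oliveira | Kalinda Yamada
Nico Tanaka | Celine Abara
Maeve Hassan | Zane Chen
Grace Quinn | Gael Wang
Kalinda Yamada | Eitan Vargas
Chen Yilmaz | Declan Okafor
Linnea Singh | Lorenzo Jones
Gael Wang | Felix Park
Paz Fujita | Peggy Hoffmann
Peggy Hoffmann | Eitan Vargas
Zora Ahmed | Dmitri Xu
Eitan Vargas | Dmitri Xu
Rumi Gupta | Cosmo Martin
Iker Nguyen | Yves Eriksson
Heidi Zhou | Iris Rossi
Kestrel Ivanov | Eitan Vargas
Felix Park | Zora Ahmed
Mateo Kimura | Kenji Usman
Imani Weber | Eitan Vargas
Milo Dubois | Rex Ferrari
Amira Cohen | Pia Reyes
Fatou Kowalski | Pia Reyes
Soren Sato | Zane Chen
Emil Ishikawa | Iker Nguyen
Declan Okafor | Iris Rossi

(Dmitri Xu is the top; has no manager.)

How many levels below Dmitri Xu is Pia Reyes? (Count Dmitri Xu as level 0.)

Chain from Pia Reyes up to Dmitri Xu: Pia Reyes → Lorenzo Jones → Celine Abara → Dmitri Xu. That is 3 steps up, so Pia Reyes is 3 levels below Dmitri Xu.

3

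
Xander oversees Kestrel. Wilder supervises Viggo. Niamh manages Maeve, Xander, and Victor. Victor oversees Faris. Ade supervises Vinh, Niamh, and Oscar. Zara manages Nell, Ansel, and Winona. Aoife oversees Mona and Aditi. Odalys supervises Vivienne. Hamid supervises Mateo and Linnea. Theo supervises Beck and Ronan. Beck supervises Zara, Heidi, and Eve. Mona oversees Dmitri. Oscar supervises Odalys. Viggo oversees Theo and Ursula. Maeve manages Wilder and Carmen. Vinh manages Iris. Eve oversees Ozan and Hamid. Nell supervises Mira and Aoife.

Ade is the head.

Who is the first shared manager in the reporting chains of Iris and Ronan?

Iris's chain of managers is Vinh, Ade. Ronan's chain of managers is Theo, Viggo, Wilder, Maeve, Niamh, Ade. The first manager that appears in both chains is Ade.

Ade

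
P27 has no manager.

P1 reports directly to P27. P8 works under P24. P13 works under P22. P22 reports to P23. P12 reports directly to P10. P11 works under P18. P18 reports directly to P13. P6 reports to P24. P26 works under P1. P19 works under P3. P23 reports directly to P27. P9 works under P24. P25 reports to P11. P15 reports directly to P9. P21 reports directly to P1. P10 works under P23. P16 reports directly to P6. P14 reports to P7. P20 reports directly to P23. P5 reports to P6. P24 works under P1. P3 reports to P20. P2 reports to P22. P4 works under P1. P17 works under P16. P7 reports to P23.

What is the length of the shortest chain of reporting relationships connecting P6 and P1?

2

P6 is in P1's organization: the chain from P6 up to P1 is P6 → P24 → P1, which is 2 links.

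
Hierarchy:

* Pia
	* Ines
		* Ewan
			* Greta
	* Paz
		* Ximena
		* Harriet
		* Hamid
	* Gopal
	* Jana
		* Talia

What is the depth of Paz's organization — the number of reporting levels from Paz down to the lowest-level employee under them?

1

The longest chain under Paz runs Paz → Hamid, which is 1 level below Paz.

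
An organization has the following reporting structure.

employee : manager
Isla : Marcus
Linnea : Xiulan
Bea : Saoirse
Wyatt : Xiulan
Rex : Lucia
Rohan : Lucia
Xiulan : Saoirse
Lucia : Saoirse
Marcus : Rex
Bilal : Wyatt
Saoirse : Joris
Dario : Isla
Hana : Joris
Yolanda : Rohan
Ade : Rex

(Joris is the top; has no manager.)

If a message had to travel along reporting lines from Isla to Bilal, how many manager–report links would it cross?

Isla is 4 levels below Saoirse, and Bilal is 3 levels below Saoirse (their lowest common manager). The shortest path runs up from Isla to Saoirse and back down to Bilal: 4 + 3 = 7 links.

7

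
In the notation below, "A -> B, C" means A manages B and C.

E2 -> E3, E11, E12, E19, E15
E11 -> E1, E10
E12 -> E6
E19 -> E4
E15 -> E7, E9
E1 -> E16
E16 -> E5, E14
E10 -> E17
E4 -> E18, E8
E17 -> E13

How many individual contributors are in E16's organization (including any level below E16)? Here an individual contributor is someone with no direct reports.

2

The people in E16's organization with no one reporting to them are E14, E5. That is 2.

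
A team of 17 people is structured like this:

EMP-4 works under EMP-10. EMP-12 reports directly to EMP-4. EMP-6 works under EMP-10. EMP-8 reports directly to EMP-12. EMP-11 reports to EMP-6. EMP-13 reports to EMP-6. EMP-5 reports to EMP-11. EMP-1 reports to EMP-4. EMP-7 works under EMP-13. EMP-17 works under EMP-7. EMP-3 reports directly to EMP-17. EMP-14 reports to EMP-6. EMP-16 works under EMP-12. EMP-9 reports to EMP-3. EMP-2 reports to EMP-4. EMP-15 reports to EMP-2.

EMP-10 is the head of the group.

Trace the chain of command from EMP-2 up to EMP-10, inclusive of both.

EMP-2 -> EMP-4 -> EMP-10

EMP-2 reports to EMP-4. EMP-4 reports to EMP-10. EMP-10 is at the top.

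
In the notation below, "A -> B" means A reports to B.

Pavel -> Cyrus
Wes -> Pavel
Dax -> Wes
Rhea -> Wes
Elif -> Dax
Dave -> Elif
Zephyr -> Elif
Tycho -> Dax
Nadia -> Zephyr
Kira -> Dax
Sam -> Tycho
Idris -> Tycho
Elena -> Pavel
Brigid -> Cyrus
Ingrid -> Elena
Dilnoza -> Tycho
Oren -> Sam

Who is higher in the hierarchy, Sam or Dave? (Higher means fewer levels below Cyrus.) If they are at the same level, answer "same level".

Both Sam and Dave are 5 levels below Cyrus.

same level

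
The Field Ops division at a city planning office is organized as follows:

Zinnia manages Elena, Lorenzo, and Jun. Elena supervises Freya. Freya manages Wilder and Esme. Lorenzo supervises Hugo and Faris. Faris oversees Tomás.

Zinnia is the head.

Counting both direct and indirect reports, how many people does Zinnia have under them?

Zinnia directly manages Elena, Jun, Lorenzo. Under Elena: Freya, Esme, Wilder (3). Jun has no reports. Under Lorenzo: Hugo, Faris, Tomás (3). So Zinnia's organization is 3 direct reports plus everyone under them: 4 + 1 + 4 = 9.

9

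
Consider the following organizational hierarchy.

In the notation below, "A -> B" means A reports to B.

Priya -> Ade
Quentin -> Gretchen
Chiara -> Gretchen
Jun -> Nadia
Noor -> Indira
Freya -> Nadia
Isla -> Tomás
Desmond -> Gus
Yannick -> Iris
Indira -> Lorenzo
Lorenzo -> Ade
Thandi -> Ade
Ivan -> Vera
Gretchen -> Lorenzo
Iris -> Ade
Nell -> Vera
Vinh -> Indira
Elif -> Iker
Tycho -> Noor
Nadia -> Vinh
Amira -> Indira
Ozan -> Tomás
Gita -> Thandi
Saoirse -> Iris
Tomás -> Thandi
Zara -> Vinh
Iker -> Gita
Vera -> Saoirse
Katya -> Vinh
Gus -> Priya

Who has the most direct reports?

Direct-report counts: Ade has 4; Thandi has 2; Gita has 1; Iker has 1; Tomás has 2; Priya has 1; Gus has 1; Iris has 2; Saoirse has 1; Vera has 2; Lorenzo has 2; Indira has 3; Noor has 1; Vinh has 3; Nadia has 2; Gretchen has 2. The largest is 4, held by Ade.

Ade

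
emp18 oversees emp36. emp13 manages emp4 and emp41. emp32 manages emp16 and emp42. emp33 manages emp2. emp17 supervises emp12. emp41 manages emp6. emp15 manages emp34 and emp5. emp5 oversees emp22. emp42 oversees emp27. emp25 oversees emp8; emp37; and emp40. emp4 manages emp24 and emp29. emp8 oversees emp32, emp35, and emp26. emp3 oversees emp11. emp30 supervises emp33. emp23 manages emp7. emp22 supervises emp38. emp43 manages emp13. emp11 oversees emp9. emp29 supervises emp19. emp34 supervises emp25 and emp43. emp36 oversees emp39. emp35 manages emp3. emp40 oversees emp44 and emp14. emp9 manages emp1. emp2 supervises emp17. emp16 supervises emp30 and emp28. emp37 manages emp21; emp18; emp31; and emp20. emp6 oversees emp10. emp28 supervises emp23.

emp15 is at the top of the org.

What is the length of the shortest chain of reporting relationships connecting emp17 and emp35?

7

emp17 is 6 levels below emp8, and emp35 is 1 level below emp8 (their lowest common manager). The shortest path runs up from emp17 to emp8 and back down to emp35: 6 + 1 = 7 links.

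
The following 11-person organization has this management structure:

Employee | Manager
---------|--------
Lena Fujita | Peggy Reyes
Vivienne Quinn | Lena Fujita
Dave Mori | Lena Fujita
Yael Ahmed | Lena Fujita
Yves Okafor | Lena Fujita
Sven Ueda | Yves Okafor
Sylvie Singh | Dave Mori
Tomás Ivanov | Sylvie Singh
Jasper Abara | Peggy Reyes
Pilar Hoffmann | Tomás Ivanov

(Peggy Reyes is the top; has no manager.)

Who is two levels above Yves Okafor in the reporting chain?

Yves Okafor reports to Lena Fujita, and Lena Fujita reports to Peggy Reyes. So Yves Okafor's skip-level manager is Peggy Reyes.

Peggy Reyes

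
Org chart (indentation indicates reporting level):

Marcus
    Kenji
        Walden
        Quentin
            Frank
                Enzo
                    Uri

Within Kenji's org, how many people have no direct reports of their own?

2

The people in Kenji's organization with no one reporting to them are Uri, Walden. That is 2.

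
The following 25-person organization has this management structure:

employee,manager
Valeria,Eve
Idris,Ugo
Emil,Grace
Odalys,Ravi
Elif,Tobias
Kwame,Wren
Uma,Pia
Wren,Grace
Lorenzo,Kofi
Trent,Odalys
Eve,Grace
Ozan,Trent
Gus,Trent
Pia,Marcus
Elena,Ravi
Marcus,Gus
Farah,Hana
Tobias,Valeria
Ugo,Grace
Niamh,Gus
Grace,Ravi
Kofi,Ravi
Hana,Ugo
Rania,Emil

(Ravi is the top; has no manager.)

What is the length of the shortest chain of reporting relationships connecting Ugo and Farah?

2

Farah is in Ugo's organization: the chain from Farah up to Ugo is Farah → Hana → Ugo, which is 2 links.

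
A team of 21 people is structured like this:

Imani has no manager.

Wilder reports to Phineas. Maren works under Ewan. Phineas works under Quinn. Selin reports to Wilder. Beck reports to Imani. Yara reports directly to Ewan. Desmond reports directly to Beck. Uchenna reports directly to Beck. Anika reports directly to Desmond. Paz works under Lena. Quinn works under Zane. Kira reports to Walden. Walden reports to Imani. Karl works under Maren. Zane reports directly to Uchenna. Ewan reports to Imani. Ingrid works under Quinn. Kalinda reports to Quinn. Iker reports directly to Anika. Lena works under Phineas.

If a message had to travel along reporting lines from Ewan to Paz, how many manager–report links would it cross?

Ewan is 1 level below Imani, and Paz is 7 levels below Imani (their lowest common manager). The shortest path runs up from Ewan to Imani and back down to Paz: 1 + 7 = 8 links.

8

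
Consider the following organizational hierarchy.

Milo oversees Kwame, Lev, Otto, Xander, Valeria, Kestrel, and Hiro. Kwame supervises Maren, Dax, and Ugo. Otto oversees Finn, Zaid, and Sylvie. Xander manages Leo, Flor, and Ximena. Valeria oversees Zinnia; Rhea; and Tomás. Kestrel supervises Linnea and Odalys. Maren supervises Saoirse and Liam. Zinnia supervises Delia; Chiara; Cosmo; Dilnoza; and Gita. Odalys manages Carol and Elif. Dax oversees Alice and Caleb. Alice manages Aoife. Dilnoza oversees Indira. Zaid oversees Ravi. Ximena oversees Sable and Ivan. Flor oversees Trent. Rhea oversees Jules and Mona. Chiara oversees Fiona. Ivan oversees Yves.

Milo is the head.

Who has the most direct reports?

Direct-report counts: Milo has 7; Kestrel has 2; Odalys has 2; Valeria has 3; Rhea has 2; Zinnia has 5; Chiara has 1; Dilnoza has 1; Xander has 3; Flor has 1; Ximena has 2; Ivan has 1; Otto has 3; Zaid has 1; Kwame has 3; Dax has 2; Alice has 1; Maren has 2. The largest is 7, held by Milo.

Milo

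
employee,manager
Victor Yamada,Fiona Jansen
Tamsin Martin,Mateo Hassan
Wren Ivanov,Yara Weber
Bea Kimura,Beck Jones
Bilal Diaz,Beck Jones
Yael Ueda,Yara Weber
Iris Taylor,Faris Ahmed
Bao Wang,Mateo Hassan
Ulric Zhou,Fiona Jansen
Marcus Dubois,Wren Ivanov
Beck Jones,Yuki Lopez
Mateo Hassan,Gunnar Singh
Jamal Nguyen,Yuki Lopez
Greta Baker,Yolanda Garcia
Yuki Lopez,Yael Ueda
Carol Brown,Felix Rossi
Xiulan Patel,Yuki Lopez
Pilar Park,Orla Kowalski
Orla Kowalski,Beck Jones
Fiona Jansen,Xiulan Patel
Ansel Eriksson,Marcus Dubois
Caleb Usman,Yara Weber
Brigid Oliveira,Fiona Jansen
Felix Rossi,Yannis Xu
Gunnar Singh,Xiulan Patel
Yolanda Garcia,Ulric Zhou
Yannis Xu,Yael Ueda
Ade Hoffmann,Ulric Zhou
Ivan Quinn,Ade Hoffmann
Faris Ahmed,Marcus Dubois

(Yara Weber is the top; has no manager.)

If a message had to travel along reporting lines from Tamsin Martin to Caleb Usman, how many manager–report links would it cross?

7

Tamsin Martin is 6 levels below Yara Weber, and Caleb Usman is 1 level below Yara Weber (their lowest common manager). The shortest path runs up from Tamsin Martin to Yara Weber and back down to Caleb Usman: 6 + 1 = 7 links.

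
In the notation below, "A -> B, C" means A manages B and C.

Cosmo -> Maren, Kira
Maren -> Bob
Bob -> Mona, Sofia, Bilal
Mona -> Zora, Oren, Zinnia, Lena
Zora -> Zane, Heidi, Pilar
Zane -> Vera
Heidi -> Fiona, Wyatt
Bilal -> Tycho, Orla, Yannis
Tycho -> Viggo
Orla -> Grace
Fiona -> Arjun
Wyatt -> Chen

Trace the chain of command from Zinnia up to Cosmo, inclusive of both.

Zinnia reports to Mona. Mona reports to Bob. Bob reports to Maren. Maren reports to Cosmo. Cosmo is at the top.

Zinnia -> Mona -> Bob -> Maren -> Cosmo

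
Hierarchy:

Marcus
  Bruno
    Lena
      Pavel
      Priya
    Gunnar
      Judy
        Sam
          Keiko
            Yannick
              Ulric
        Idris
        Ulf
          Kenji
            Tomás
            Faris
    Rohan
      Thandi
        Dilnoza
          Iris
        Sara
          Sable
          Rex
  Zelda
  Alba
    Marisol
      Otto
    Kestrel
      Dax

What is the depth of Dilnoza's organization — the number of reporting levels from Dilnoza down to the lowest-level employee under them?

The longest chain under Dilnoza runs Dilnoza → Iris, which is 1 level below Dilnoza.

1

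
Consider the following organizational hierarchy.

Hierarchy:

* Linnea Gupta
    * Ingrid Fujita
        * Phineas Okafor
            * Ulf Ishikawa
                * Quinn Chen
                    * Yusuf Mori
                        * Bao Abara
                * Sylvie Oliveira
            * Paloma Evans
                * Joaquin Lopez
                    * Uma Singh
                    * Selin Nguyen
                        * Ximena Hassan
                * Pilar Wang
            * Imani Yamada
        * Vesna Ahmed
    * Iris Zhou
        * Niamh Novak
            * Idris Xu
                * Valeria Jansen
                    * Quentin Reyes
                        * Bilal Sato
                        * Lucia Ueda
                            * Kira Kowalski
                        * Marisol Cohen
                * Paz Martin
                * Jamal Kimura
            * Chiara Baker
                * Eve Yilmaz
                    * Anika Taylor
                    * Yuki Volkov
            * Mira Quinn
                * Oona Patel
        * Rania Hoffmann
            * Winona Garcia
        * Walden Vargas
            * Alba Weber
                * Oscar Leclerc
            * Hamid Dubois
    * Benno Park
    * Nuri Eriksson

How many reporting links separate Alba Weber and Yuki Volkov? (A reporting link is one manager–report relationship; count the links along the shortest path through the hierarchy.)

Alba Weber is 2 levels below Iris Zhou, and Yuki Volkov is 4 levels below Iris Zhou (their lowest common manager). The shortest path runs up from Alba Weber to Iris Zhou and back down to Yuki Volkov: 2 + 4 = 6 links.

6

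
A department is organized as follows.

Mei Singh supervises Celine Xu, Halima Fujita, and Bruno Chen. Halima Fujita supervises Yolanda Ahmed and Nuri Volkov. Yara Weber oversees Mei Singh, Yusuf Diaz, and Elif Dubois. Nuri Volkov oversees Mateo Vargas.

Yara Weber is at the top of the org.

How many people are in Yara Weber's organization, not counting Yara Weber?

9

Yara Weber directly manages Mei Singh, Yusuf Diaz, Elif Dubois. Under Mei Singh: Bruno Chen, Halima Fujita, Nuri Volkov, Mateo Vargas, Yolanda Ahmed, Celine Xu (6). Yusuf Diaz has no reports. Elif Dubois has no reports. So Yara Weber's organization is 3 direct reports plus everyone under them: 7 + 1 + 1 = 9.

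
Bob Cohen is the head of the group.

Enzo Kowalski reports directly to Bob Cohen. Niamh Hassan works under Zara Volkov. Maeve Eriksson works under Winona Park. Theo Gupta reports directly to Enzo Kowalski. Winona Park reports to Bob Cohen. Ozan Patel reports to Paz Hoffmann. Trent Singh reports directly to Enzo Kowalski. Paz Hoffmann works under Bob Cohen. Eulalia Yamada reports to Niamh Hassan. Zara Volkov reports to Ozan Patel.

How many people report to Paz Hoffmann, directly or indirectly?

Paz Hoffmann directly manages Ozan Patel. Under Ozan Patel: Zara Volkov, Niamh Hassan, Eulalia Yamada (3). That's 4 in total.

4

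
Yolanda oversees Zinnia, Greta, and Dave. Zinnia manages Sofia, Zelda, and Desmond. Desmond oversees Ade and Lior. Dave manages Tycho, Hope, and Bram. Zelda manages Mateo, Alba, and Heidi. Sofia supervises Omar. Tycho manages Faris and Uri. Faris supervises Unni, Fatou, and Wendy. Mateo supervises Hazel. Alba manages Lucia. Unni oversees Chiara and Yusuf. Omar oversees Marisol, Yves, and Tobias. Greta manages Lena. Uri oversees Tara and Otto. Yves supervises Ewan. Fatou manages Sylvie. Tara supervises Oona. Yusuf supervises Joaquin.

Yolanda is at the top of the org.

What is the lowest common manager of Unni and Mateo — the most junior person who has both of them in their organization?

Unni's chain of managers is Faris, Tycho, Dave, Yolanda. Mateo's chain of managers is Zelda, Zinnia, Yolanda. The first manager that appears in both chains is Yolanda.

Yolanda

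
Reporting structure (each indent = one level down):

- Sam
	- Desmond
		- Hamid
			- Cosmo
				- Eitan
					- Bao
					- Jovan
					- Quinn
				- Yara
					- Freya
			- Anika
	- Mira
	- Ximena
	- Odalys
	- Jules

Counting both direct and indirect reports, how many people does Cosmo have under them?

Cosmo directly manages Eitan, Yara. Under Eitan: Quinn, Jovan, Bao (3). Under Yara: Freya (1). So Cosmo's organization is 2 direct reports plus everyone under them: 4 + 2 = 6.

6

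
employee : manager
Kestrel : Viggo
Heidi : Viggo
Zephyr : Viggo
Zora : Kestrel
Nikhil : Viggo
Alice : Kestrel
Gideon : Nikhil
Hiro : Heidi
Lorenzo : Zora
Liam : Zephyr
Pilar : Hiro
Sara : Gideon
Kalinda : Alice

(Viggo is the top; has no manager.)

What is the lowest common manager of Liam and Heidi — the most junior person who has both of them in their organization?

Viggo

Liam's chain of managers is Zephyr, Viggo. Heidi's chain of managers is Viggo. The first manager that appears in both chains is Viggo.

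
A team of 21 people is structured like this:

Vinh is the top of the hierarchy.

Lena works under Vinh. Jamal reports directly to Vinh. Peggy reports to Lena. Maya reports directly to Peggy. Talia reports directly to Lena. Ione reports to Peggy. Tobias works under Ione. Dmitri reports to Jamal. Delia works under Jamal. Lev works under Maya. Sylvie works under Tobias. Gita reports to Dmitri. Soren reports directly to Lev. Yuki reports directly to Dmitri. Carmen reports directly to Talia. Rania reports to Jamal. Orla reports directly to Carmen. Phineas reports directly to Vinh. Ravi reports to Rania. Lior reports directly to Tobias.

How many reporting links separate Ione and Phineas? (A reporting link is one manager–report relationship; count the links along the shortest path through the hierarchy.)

Ione is 3 levels below Vinh, and Phineas is 1 level below Vinh (their lowest common manager). The shortest path runs up from Ione to Vinh and back down to Phineas: 3 + 1 = 4 links.

4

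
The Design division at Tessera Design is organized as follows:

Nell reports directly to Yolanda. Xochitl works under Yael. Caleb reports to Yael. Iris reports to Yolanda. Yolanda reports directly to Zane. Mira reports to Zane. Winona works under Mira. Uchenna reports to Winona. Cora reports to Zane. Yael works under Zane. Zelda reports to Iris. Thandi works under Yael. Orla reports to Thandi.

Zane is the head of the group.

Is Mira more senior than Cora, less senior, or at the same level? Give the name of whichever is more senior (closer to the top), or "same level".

Both Mira and Cora are 1 level below Zane.

same level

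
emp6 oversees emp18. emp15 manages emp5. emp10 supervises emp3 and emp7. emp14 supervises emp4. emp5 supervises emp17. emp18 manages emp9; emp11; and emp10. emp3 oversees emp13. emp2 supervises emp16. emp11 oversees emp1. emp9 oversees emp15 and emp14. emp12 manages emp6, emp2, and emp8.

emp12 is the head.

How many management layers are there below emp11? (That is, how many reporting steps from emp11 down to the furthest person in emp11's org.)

1

The longest chain under emp11 runs emp11 → emp1, which is 1 level below emp11.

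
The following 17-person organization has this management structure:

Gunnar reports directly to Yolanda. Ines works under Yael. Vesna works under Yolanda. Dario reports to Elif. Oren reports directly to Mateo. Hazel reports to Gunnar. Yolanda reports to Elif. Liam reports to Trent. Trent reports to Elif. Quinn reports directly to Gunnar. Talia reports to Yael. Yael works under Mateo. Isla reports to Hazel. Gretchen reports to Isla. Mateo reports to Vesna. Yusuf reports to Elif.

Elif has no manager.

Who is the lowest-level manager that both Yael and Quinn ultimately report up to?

Yael's chain of managers is Mateo, Vesna, Yolanda, Elif. Quinn's chain of managers is Gunnar, Yolanda, Elif. The first manager that appears in both chains is Yolanda.

Yolanda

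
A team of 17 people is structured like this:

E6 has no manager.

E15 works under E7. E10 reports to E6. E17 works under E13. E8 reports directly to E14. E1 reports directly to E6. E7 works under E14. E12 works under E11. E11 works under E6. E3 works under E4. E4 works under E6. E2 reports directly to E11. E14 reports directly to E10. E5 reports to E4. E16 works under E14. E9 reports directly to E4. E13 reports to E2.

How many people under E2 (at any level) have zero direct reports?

1

The only person in E2's organization with no one reporting to them is E17. That is 1.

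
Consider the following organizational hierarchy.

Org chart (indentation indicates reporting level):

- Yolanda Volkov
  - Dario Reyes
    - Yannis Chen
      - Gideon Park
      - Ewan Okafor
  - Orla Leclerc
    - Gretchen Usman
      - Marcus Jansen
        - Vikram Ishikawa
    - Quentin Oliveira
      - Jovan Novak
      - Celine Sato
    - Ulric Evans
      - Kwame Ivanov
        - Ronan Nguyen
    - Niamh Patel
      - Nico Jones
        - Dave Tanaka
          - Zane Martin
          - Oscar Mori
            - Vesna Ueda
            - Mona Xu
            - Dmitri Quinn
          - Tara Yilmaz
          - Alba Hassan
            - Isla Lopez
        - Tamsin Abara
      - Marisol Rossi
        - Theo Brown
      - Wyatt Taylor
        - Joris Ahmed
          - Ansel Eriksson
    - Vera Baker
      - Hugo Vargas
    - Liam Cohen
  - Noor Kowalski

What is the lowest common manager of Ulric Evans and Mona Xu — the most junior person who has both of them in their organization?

Ulric Evans's chain of managers is Orla Leclerc, Yolanda Volkov. Mona Xu's chain of managers is Oscar Mori, Dave Tanaka, Nico Jones, Niamh Patel, Orla Leclerc, Yolanda Volkov. The first manager that appears in both chains is Orla Leclerc.

Orla Leclerc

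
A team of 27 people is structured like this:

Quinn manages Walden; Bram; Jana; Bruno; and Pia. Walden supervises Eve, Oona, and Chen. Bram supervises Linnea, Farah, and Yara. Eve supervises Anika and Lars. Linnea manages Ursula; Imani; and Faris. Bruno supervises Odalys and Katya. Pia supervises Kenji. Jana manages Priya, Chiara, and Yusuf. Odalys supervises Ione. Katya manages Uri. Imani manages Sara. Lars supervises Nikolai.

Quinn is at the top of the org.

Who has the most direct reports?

Direct-report counts: Quinn has 5; Jana has 3; Pia has 1; Bruno has 2; Katya has 1; Odalys has 1; Bram has 3; Linnea has 3; Imani has 1; Walden has 3; Eve has 2; Lars has 1. The largest is 5, held by Quinn.

Quinn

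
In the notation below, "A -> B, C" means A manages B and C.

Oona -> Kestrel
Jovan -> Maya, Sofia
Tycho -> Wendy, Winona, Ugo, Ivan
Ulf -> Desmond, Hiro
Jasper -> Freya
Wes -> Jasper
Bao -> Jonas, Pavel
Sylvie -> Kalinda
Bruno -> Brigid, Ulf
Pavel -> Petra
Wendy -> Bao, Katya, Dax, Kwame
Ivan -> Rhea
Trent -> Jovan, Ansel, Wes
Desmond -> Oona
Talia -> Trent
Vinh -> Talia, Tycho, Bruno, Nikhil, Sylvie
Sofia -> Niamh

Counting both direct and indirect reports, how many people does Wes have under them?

Wes directly manages Jasper. Under Jasper: Freya (1). That's 2 in total.

2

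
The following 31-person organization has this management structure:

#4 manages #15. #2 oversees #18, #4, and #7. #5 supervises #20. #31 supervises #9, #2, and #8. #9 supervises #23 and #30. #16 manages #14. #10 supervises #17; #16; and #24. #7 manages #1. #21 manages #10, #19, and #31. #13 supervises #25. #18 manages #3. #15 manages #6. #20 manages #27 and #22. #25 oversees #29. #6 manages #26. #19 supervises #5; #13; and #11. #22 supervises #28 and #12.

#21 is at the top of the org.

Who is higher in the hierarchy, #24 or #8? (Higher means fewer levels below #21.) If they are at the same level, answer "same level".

Both #24 and #8 are 2 levels below #21.

same level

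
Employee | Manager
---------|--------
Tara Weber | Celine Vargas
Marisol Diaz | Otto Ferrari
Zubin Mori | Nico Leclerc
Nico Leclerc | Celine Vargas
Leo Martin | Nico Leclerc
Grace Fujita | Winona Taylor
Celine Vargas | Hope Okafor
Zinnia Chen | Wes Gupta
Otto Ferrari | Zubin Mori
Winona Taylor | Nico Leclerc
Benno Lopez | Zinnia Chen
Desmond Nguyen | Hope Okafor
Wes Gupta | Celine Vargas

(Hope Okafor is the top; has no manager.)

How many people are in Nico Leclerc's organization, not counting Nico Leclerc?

Nico Leclerc directly manages Winona Taylor, Leo Martin, Zubin Mori. Under Winona Taylor: Grace Fujita (1). Leo Martin has no reports. Under Zubin Mori: Otto Ferrari, Marisol Diaz (2). So Nico Leclerc's organization is 3 direct reports plus everyone under them: 2 + 1 + 3 = 6.

6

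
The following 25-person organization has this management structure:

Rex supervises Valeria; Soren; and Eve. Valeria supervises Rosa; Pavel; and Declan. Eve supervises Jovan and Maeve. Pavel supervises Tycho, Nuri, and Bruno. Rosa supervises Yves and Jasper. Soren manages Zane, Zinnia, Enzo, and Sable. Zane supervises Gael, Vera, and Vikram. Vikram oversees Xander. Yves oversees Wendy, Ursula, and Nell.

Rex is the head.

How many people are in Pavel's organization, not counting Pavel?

Pavel directly manages Tycho, Nuri, Bruno. Tycho has no reports. Nuri has no reports. Bruno has no reports. So Pavel's organization is 3 direct reports plus everyone under them: 1 + 1 + 1 = 3.

3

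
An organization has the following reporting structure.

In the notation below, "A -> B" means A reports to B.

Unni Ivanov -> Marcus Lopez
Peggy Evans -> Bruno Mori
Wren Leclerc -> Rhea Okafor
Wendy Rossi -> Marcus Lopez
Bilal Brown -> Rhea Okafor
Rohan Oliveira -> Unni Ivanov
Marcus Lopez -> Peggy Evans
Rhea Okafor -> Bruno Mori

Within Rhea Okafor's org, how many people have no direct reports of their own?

2

The people in Rhea Okafor's organization with no one reporting to them are Wren Leclerc, Bilal Brown. That is 2.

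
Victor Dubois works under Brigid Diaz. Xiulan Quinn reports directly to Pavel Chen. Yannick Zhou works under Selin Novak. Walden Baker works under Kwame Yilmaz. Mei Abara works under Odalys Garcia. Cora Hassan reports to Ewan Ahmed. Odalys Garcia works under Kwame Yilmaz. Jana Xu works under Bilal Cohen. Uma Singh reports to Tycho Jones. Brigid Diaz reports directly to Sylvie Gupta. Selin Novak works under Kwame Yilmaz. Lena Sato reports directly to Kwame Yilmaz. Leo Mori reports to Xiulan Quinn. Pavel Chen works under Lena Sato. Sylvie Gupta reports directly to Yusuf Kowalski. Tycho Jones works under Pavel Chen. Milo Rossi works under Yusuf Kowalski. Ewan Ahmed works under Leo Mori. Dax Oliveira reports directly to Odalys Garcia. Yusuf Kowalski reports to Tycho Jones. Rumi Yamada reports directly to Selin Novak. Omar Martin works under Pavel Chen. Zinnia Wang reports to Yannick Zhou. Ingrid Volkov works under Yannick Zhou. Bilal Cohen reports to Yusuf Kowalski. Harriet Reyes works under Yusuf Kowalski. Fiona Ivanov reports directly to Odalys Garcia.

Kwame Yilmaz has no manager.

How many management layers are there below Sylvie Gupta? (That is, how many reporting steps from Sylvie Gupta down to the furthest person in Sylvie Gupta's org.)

The longest chain under Sylvie Gupta runs Sylvie Gupta → Brigid Diaz → Victor Dubois, which is 2 levels below Sylvie Gupta.

2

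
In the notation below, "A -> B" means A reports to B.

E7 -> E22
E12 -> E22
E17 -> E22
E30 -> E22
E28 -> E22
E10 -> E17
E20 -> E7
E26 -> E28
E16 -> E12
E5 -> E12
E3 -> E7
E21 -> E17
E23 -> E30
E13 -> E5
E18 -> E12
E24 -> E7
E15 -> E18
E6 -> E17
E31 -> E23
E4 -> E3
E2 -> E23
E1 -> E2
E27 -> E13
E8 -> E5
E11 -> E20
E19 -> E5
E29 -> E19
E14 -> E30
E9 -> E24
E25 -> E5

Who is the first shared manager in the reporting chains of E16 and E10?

E16's chain of managers is E12, E22. E10's chain of managers is E17, E22. The first manager that appears in both chains is E22.

E22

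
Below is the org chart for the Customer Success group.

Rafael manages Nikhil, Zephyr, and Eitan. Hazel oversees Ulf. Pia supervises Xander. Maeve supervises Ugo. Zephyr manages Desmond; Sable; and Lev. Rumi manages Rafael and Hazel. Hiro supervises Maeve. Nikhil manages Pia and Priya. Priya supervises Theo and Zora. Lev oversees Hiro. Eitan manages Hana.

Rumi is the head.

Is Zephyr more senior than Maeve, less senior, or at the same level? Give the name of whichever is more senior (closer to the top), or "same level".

Zephyr is 2 levels below Rumi; Maeve is 5. Zephyr is higher.

Zephyr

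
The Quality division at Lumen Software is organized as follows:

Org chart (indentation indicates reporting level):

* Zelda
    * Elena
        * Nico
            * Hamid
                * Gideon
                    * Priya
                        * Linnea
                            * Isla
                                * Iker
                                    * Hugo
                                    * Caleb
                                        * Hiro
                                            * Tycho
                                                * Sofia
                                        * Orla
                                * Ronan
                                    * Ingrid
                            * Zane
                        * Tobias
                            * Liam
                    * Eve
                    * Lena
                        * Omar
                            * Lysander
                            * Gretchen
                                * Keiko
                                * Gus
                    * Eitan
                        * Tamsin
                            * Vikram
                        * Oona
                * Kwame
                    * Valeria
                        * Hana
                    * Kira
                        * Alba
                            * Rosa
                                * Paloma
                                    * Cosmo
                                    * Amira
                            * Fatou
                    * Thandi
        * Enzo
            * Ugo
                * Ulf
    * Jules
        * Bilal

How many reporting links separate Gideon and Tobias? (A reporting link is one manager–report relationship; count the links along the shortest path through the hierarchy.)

Tobias is in Gideon's organization: the chain from Tobias up to Gideon is Tobias → Priya → Gideon, which is 2 links.

2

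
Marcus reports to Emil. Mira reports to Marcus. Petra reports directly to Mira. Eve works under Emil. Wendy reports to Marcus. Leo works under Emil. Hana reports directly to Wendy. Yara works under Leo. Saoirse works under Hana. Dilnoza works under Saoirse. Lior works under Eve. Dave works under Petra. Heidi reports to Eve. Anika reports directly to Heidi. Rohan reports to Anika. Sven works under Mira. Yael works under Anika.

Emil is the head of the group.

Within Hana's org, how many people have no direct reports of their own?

1

The only person in Hana's organization with no one reporting to them is Dilnoza. That is 1.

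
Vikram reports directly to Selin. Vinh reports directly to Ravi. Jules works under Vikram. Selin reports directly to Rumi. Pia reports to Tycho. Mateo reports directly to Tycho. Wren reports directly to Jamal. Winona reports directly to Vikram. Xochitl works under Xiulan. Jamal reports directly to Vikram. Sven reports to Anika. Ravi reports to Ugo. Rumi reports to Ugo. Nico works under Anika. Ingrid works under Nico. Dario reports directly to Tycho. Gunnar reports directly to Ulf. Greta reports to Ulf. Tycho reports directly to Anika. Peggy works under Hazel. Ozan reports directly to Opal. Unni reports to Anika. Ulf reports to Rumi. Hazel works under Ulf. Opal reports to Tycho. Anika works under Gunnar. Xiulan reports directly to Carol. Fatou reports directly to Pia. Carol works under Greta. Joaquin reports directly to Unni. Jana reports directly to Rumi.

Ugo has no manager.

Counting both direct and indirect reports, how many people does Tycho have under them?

6

Tycho directly manages Opal, Pia, Mateo, Dario. Under Opal: Ozan (1). Under Pia: Fatou (1). Mateo has no reports. Dario has no reports. So Tycho's organization is 4 direct reports plus everyone under them: 2 + 2 + 1 + 1 = 6.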